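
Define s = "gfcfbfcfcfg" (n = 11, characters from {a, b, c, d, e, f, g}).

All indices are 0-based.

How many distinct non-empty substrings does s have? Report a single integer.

53

rank→(start, suffix):
  0 → (4, 'bfcfcfg')
  1 → (2, 'cfbfcfcfg')
  2 → (6, 'cfcfg')
  3 → (8, 'cfg')
  4 → (3, 'fbfcfcfg')
  5 → (1, 'fcfbfcfcfg')
  6 → (5, 'fcfcfg')
  7 → (7, 'fcfg')
  8 → (9, 'fg')
  9 → (10, 'g')
  10 → (0, 'gfcfbfcfcfg')

SA = [4, 2, 6, 8, 3, 1, 5, 7, 9, 10, 0]
[i] adj suffixes → lcp
  [1] 4/2 → 0 ('')
  [2] 2/6 → 2 ('cf')
  [3] 6/8 → 2 ('cf')
  [4] 8/3 → 0 ('')
  [5] 3/1 → 1 ('f')
  [6] 1/5 → 3 ('fcf')
  [7] 5/7 → 3 ('fcf')
  [8] 7/9 → 1 ('f')
  [9] 9/10 → 0 ('')
  [10] 10/0 → 1 ('g')

n(n+1)/2 = 11·12/2 = 66
Σ LCP = 0 + 0 + 2 + 2 + 0 + 1 + 3 + 3 + 1 + 0 + 1 = 13
distinct = 66 − 13 = 53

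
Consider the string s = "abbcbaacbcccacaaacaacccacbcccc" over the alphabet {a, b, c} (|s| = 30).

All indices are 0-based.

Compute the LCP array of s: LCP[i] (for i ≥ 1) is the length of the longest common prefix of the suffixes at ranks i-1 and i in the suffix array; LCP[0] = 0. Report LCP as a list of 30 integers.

rank | idx | suffix
   0 |  14 | aaacaacccacbcccc
   1 |  15 | aacaacccacbcccc
   2 |   5 | aacbcccacaaacaacccacbcccc
   3 |  18 | aacccacbcccc
   4 |   0 | abbcbaacbcccacaaacaacccacbcccc
   5 |  12 | acaaacaacccacbcccc
   6 |  16 | acaacccacbcccc
   7 |   6 | acbcccacaaacaacccacbcccc
   8 |  23 | acbcccc
   9 |  19 | acccacbcccc
  10 |   4 | baacbcccacaaacaacccacbcccc
  11 |   1 | bbcbaacbcccacaaacaacccacbcccc
  12 |   2 | bcbaacbcccacaaacaacccacbcccc
  13 |   8 | bcccacaaacaacccacbcccc
  14 |  25 | bcccc
  15 |  29 | c
  16 |  13 | caaacaacccacbcccc
  17 |  17 | caacccacbcccc
  18 |  11 | cacaaacaacccacbcccc
  19 |  22 | cacbcccc
  20 |   3 | cbaacbcccacaaacaacccacbcccc
  21 |   7 | cbcccacaaacaacccacbcccc
  22 |  24 | cbcccc
  23 |  28 | cc
  24 |  10 | ccacaaacaacccacbcccc
  25 |  21 | ccacbcccc
  26 |  27 | ccc
  27 |   9 | cccacaaacaacccacbcccc
  28 |  20 | cccacbcccc
  29 |  26 | cccc

SA = [14, 15, 5, 18, 0, 12, 16, 6, 23, 19, 4, 1, 2, 8, 25, 29, 13, 17, 11, 22, 3, 7, 24, 28, 10, 21, 27, 9, 20, 26]
rank  pair      lcp
   1  s[14:],s[15:]  2  'aa'
   2  s[15:],s[5:]  3  'aac'
   3  s[5:],s[18:]  3  'aac'
   4  s[18:],s[0:]  1  'a'
   5  s[0:],s[12:]  1  'a'
   6  s[12:],s[16:]  4  'acaa'
   7  s[16:],s[6:]  2  'ac'
   8  s[6:],s[23:]  6  'acbccc'
   9  s[23:],s[19:]  2  'ac'
  10  s[19:],s[4:]  0  ''
  11  s[4:],s[1:]  1  'b'
  12  s[1:],s[2:]  1  'b'
  13  s[2:],s[8:]  2  'bc'
  14  s[8:],s[25:]  4  'bccc'
  15  s[25:],s[29:]  0  ''
  16  s[29:],s[13:]  1  'c'
  17  s[13:],s[17:]  3  'caa'
  18  s[17:],s[11:]  2  'ca'
  19  s[11:],s[22:]  3  'cac'
  20  s[22:],s[3:]  1  'c'
  21  s[3:],s[7:]  2  'cb'
  22  s[7:],s[24:]  5  'cbccc'
  23  s[24:],s[28:]  1  'c'
  24  s[28:],s[10:]  2  'cc'
  25  s[10:],s[21:]  4  'ccac'
  26  s[21:],s[27:]  2  'cc'
  27  s[27:],s[9:]  3  'ccc'
  28  s[9:],s[20:]  5  'cccac'
  29  s[20:],s[26:]  3  'ccc'

[0, 2, 3, 3, 1, 1, 4, 2, 6, 2, 0, 1, 1, 2, 4, 0, 1, 3, 2, 3, 1, 2, 5, 1, 2, 4, 2, 3, 5, 3]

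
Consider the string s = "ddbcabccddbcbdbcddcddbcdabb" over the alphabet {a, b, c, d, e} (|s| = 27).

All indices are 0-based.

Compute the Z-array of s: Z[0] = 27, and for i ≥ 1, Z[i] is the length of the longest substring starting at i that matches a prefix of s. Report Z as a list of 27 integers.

Z[0]=27
i=1: i≥r, start 0; Z[1]=1 grow→box=[1,2)
i=2: i≥r, start 0; Z[2]=0
i=3: i≥r, start 0; Z[3]=0
i=4: i≥r, start 0; Z[4]=0
i=5: i≥r, start 0; Z[5]=0
i=6: i≥r, start 0; Z[6]=0
i=7: i≥r, start 0; Z[7]=0
i=8: i≥r, start 0; Z[8]=4 grow→box=[8,12)
i=9: min(r-i=3, Z[1]=1)=1; Z[9]=1
i=10: min(r-i=2, Z[2]=0)=0; Z[10]=0
i=11: min(r-i=1, Z[3]=0)=0; Z[11]=0
i=12: i≥r, start 0; Z[12]=0
i=13: i≥r, start 0; Z[13]=1 grow→box=[13,14)
i=14: i≥r, start 0; Z[14]=0
i=15: i≥r, start 0; Z[15]=0
i=16: i≥r, start 0; Z[16]=2 grow→box=[16,18)
i=17: min(r-i=1, Z[1]=1)=1; Z[17]=1
i=18: i≥r, start 0; Z[18]=0
i=19: i≥r, start 0; Z[19]=4 grow→box=[19,23)
i=20: min(r-i=3, Z[1]=1)=1; Z[20]=1
i=21: min(r-i=2, Z[2]=0)=0; Z[21]=0
i=22: min(r-i=1, Z[3]=0)=0; Z[22]=0
i=23: i≥r, start 0; Z[23]=1 grow→box=[23,24)
i=24: i≥r, start 0; Z[24]=0
i=25: i≥r, start 0; Z[25]=0
i=26: i≥r, start 0; Z[26]=0

[27, 1, 0, 0, 0, 0, 0, 0, 4, 1, 0, 0, 0, 1, 0, 0, 2, 1, 0, 4, 1, 0, 0, 1, 0, 0, 0]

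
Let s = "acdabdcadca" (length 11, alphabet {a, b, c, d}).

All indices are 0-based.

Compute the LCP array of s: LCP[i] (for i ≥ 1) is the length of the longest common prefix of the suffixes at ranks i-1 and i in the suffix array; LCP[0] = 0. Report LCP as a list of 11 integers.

[0, 1, 1, 1, 0, 0, 2, 1, 0, 1, 3]

rank→(start, suffix):
  0 → (10, 'a')
  1 → (3, 'abdcadca')
  2 → (0, 'acdabdcadca')
  3 → (7, 'adca')
  4 → (4, 'bdcadca')
  5 → (9, 'ca')
  6 → (6, 'cadca')
  7 → (1, 'cdabdcadca')
  8 → (2, 'dabdcadca')
  9 → (8, 'dca')
  10 → (5, 'dcadca')

SA = [10, 3, 0, 7, 4, 9, 6, 1, 2, 8, 5]
[i] adj suffixes → lcp
  [1] 10/3 → 1 ('a')
  [2] 3/0 → 1 ('a')
  [3] 0/7 → 1 ('a')
  [4] 7/4 → 0 ('')
  [5] 4/9 → 0 ('')
  [6] 9/6 → 2 ('ca')
  [7] 6/1 → 1 ('c')
  [8] 1/2 → 0 ('')
  [9] 2/8 → 1 ('d')
  [10] 8/5 → 3 ('dca')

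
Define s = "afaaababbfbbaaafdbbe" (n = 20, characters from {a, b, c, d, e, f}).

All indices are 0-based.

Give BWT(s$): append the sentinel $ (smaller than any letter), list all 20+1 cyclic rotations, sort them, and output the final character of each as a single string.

efbaaab$abafdabbfbaba

rank  rotation               last
    0  $afaaababbfbbaaafdbbe  e
    1  aaababbfbbaaafdbbe$af  f
    2  aaafdbbe$afaaababbfbb  b
    3  aababbfbbaaafdbbe$afa  a
    4  aafdbbe$afaaababbfbba  a
    5  ababbfbbaaafdbbe$afaa  a
    6  abbfbbaaafdbbe$afaaab  b
    7  afaaababbfbbaaafdbbe$  $
    8  afdbbe$afaaababbfbbaa  a
    9  baaafdbbe$afaaababbfb  b
   10  babbfbbaaafdbbe$afaaa  a
   11  bbaaafdbbe$afaaababbf  f
   12  bbe$afaaababbfbbaaafd  d
   13  bbfbbaaafdbbe$afaaaba  a
   14  be$afaaababbfbbaaafdb  b
   15  bfbbaaafdbbe$afaaabab  b
   16  dbbe$afaaababbfbbaaaf  f
   17  e$afaaababbfbbaaafdbb  b
   18  faaababbfbbaaafdbbe$a  a
   19  fbbaaafdbbe$afaaababb  b
   20  fdbbe$afaaababbfbbaaa  a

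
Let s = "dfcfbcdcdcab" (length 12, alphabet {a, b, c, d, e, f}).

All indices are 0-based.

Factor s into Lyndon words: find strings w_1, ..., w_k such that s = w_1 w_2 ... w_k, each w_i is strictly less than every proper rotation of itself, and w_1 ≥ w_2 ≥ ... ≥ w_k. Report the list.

emit factor 1: 'df' (i=0, period=2)
emit factor 2: 'cf' (i=2, period=2)
emit factor 3: 'bcdcdc' (i=4, period=6)
emit factor 4: 'ab' (i=10, period=2)

["df", "cf", "bcdcdc", "ab"]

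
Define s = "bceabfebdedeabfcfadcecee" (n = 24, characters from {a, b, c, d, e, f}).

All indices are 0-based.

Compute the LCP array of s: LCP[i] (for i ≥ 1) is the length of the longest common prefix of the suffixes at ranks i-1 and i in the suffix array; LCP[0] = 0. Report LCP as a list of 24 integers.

[0, 3, 1, 0, 1, 1, 2, 0, 2, 2, 1, 0, 1, 2, 0, 1, 4, 1, 1, 1, 1, 0, 1, 1]

rank | idx | suffix
   0 |  12 | abfcfadcecee
   1 |   3 | abfebdedeabfcfadcecee
   2 |  17 | adcecee
   3 |   0 | bceabfebdedeabfcfadcecee
   4 |   7 | bdedeabfcfadcecee
   5 |  13 | bfcfadcecee
   6 |   4 | bfebdedeabfcfadcecee
   7 |   1 | ceabfebdedeabfcfadcecee
   8 |  19 | cecee
   9 |  21 | cee
  10 |  15 | cfadcecee
  11 |  18 | dcecee
  12 |  10 | deabfcfadcecee
  13 |   8 | dedeabfcfadcecee
  14 |  23 | e
  15 |  11 | eabfcfadcecee
  16 |   2 | eabfebdedeabfcfadcecee
  17 |   6 | ebdedeabfcfadcecee
  18 |  20 | ecee
  19 |   9 | edeabfcfadcecee
  20 |  22 | ee
  21 |  16 | fadcecee
  22 |  14 | fcfadcecee
  23 |   5 | febdedeabfcfadcecee

SA = [12, 3, 17, 0, 7, 13, 4, 1, 19, 21, 15, 18, 10, 8, 23, 11, 2, 6, 20, 9, 22, 16, 14, 5]
i: (SA[i-1],SA[i]) lcp shared
  1: (12,3) 3 'abf'
  2: (3,17) 1 'a'
  3: (17,0) 0 ''
  4: (0,7) 1 'b'
  5: (7,13) 1 'b'
  6: (13,4) 2 'bf'
  7: (4,1) 0 ''
  8: (1,19) 2 'ce'
  9: (19,21) 2 'ce'
  10: (21,15) 1 'c'
  11: (15,18) 0 ''
  12: (18,10) 1 'd'
  13: (10,8) 2 'de'
  14: (8,23) 0 ''
  15: (23,11) 1 'e'
  16: (11,2) 4 'eabf'
  17: (2,6) 1 'e'
  18: (6,20) 1 'e'
  19: (20,9) 1 'e'
  20: (9,22) 1 'e'
  21: (22,16) 0 ''
  22: (16,14) 1 'f'
  23: (14,5) 1 'f'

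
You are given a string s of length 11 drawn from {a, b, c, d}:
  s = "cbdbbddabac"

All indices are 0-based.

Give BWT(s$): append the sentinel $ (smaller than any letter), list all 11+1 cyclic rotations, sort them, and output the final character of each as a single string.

rank  rotation      last
    0  $cbdbbddabac  c
    1  abac$cbdbbdd  d
    2  ac$cbdbbddab  b
    3  bac$cbdbbdda  a
    4  bbddabac$cbd  d
    5  bdbbddabac$c  c
    6  bddabac$cbdb  b
    7  c$cbdbbddaba  a
    8  cbdbbddabac$  $
    9  dabac$cbdbbd  d
   10  dbbddabac$cb  b
   11  ddabac$cbdbb  b

cdbadcba$dbb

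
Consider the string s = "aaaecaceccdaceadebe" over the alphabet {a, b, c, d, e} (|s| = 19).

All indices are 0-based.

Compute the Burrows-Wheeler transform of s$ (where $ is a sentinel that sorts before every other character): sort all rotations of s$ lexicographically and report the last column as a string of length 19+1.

rank  rotation              last
    0  $aaaecaceccdaceadebe  e
    1  aaaecaceccdaceadebe$  $
    2  aaecaceccdaceadebe$a  a
    3  aceadebe$aaaecaceccd  d
    4  aceccdaceadebe$aaaec  c
    5  adebe$aaaecaceccdace  e
    6  aecaceccdaceadebe$aa  a
    7  be$aaaecaceccdaceade  e
    8  caceccdaceadebe$aaae  e
    9  ccdaceadebe$aaaecace  e
   10  cdaceadebe$aaaecacec  c
   11  ceadebe$aaaecaceccda  a
   12  ceccdaceadebe$aaaeca  a
   13  daceadebe$aaaecacecc  c
   14  debe$aaaecaceccdacea  a
   15  e$aaaecaceccdaceadeb  b
   16  eadebe$aaaecaceccdac  c
   17  ebe$aaaecaceccdacead  d
   18  ecaceccdaceadebe$aaa  a
   19  eccdaceadebe$aaaecac  c

e$adceaeeecaacabcdac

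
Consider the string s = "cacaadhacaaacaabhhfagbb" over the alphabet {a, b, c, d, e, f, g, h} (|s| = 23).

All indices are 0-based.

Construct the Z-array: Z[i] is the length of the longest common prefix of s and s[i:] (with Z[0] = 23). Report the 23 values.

[23, 0, 2, 0, 0, 0, 0, 0, 2, 0, 0, 0, 2, 0, 0, 0, 0, 0, 0, 0, 0, 0, 0]

Z[0]=23
i=1: outside box; Z[1]=0
i=2: outside box; Z[2]=2 extend→box=[2,4)
i=3: min(r-i=1, Z[1]=0)=0; Z[3]=0
i=4: outside box; Z[4]=0
i=5: outside box; Z[5]=0
i=6: outside box; Z[6]=0
i=7: outside box; Z[7]=0
i=8: outside box; Z[8]=2 extend→box=[8,10)
i=9: min(r-i=1, Z[1]=0)=0; Z[9]=0
i=10: outside box; Z[10]=0
i=11: outside box; Z[11]=0
i=12: outside box; Z[12]=2 extend→box=[12,14)
i=13: min(r-i=1, Z[1]=0)=0; Z[13]=0
i=14: outside box; Z[14]=0
i=15: outside box; Z[15]=0
i=16: outside box; Z[16]=0
i=17: outside box; Z[17]=0
i=18: outside box; Z[18]=0
i=19: outside box; Z[19]=0
i=20: outside box; Z[20]=0
i=21: outside box; Z[21]=0
i=22: outside box; Z[22]=0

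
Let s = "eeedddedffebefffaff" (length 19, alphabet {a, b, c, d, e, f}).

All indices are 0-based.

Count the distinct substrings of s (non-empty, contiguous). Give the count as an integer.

170

sorted suffixes:
  #0 SA[0]=16  'aff'
  #1 SA[1]=11  'befffaff'
  #2 SA[2]=3  'dddedffebefffaff'
  #3 SA[3]=4  'ddedffebefffaff'
  #4 SA[4]=5  'dedffebefffaff'
  #5 SA[5]=7  'dffebefffaff'
  #6 SA[6]=10  'ebefffaff'
  #7 SA[7]=2  'edddedffebefffaff'
  #8 SA[8]=6  'edffebefffaff'
  #9 SA[9]=1  'eedddedffebefffaff'
  #10 SA[10]=0  'eeedddedffebefffaff'
  #11 SA[11]=12  'efffaff'
  #12 SA[12]=18  'f'
  #13 SA[13]=15  'faff'
  #14 SA[14]=9  'febefffaff'
  #15 SA[15]=17  'ff'
  #16 SA[16]=14  'ffaff'
  #17 SA[17]=8  'ffebefffaff'
  #18 SA[18]=13  'fffaff'

SA = [16, 11, 3, 4, 5, 7, 10, 2, 6, 1, 0, 12, 18, 15, 9, 17, 14, 8, 13]
rank  pair      lcp
   1  s[16:],s[11:]  0  ''
   2  s[11:],s[3:]  0  ''
   3  s[3:],s[4:]  2  'dd'
   4  s[4:],s[5:]  1  'd'
   5  s[5:],s[7:]  1  'd'
   6  s[7:],s[10:]  0  ''
   7  s[10:],s[2:]  1  'e'
   8  s[2:],s[6:]  2  'ed'
   9  s[6:],s[1:]  1  'e'
  10  s[1:],s[0:]  2  'ee'
  11  s[0:],s[12:]  1  'e'
  12  s[12:],s[18:]  0  ''
  13  s[18:],s[15:]  1  'f'
  14  s[15:],s[9:]  1  'f'
  15  s[9:],s[17:]  1  'f'
  16  s[17:],s[14:]  2  'ff'
  17  s[14:],s[8:]  2  'ff'
  18  s[8:],s[13:]  2  'ff'

n(n+1)/2 = 19·20/2 = 190
Σ LCP = 0 + 0 + 0 + 2 + 1 + 1 + 0 + 1 + 2 + 1 + 2 + 1 + 0 + 1 + 1 + 1 + 2 + 2 + 2 = 20
distinct = 190 − 20 = 170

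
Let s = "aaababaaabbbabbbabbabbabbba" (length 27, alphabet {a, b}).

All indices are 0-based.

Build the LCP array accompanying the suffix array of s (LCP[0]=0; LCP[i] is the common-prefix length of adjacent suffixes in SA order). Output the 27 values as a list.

rank | idx | suffix
   0 |  26 | a
   1 |   0 | aaababaaabbbabbbabbabbabbba
   2 |   6 | aaabbbabbbabbabbabbba
   3 |   1 | aababaaabbbabbbabbabbabbba
   4 |   7 | aabbbabbbabbabbabbba
   5 |   4 | abaaabbbabbbabbabbabbba
   6 |   2 | ababaaabbbabbbabbabbabbba
   7 |  16 | abbabbabbba
   8 |  19 | abbabbba
   9 |  22 | abbba
  10 |  12 | abbbabbabbabbba
  11 |   8 | abbbabbbabbabbabbba
  12 |  25 | ba
  13 |   5 | baaabbbabbbabbabbabbba
  14 |   3 | babaaabbbabbbabbabbabbba
  15 |  15 | babbabbabbba
  16 |  18 | babbabbba
  17 |  21 | babbba
  18 |  11 | babbbabbabbabbba
  19 |  24 | bba
  20 |  14 | bbabbabbabbba
  21 |  17 | bbabbabbba
  22 |  20 | bbabbba
  23 |  10 | bbabbbabbabbabbba
  24 |  23 | bbba
  25 |  13 | bbbabbabbabbba
  26 |   9 | bbbabbbabbabbabbba

SA = [26, 0, 6, 1, 7, 4, 2, 16, 19, 22, 12, 8, 25, 5, 3, 15, 18, 21, 11, 24, 14, 17, 20, 10, 23, 13, 9]
i: (SA[i-1],SA[i]) lcp shared
  1: (26,0) 1 'a'
  2: (0,6) 4 'aaab'
  3: (6,1) 2 'aa'
  4: (1,7) 3 'aab'
  5: (7,4) 1 'a'
  6: (4,2) 3 'aba'
  7: (2,16) 2 'ab'
  8: (16,19) 6 'abbabb'
  9: (19,22) 3 'abb'
  10: (22,12) 5 'abbba'
  11: (12,8) 7 'abbbabb'
  12: (8,25) 0 ''
  13: (25,5) 2 'ba'
  14: (5,3) 2 'ba'
  15: (3,15) 3 'bab'
  16: (15,18) 7 'babbabb'
  17: (18,21) 4 'babb'
  18: (21,11) 6 'babbba'
  19: (11,24) 1 'b'
  20: (24,14) 3 'bba'
  21: (14,17) 8 'bbabbabb'
  22: (17,20) 5 'bbabb'
  23: (20,10) 7 'bbabbba'
  24: (10,23) 2 'bb'
  25: (23,13) 4 'bbba'
  26: (13,9) 6 'bbbabb'

[0, 1, 4, 2, 3, 1, 3, 2, 6, 3, 5, 7, 0, 2, 2, 3, 7, 4, 6, 1, 3, 8, 5, 7, 2, 4, 6]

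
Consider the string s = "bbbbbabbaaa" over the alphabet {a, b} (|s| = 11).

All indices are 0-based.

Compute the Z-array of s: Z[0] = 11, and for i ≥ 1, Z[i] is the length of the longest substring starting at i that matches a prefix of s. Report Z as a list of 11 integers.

Z[0]=11
i=1: outside box; Z[1]=4 scan→box=[1,5)
i=2: min(r-i=3, Z[1]=4)=3; Z[2]=3
i=3: min(r-i=2, Z[2]=3)=2; Z[3]=2
i=4: min(r-i=1, Z[3]=2)=1; Z[4]=1
i=5: outside box; Z[5]=0
i=6: outside box; Z[6]=2 scan→box=[6,8)
i=7: min(r-i=1, Z[1]=4)=1; Z[7]=1
i=8: outside box; Z[8]=0
i=9: outside box; Z[9]=0
i=10: outside box; Z[10]=0

[11, 4, 3, 2, 1, 0, 2, 1, 0, 0, 0]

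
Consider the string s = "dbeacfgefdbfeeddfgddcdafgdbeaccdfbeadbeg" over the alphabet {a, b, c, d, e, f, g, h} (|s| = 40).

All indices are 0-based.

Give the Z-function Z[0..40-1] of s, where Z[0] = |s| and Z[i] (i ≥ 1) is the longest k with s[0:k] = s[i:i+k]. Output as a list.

[40, 0, 0, 0, 0, 0, 0, 0, 0, 2, 0, 0, 0, 0, 1, 1, 0, 0, 1, 1, 0, 1, 0, 0, 0, 5, 0, 0, 0, 0, 0, 1, 0, 0, 0, 0, 3, 0, 0, 0]

Z[0]=40
i=1: fresh scan; Z[1]=0
i=2: fresh scan; Z[2]=0
i=3: fresh scan; Z[3]=0
i=4: fresh scan; Z[4]=0
i=5: fresh scan; Z[5]=0
i=6: fresh scan; Z[6]=0
i=7: fresh scan; Z[7]=0
i=8: fresh scan; Z[8]=0
i=9: fresh scan; Z[9]=2 grow→box=[9,11)
i=10: min(r-i=1, Z[1]=0)=0; Z[10]=0
i=11: fresh scan; Z[11]=0
i=12: fresh scan; Z[12]=0
i=13: fresh scan; Z[13]=0
i=14: fresh scan; Z[14]=1 grow→box=[14,15)
i=15: fresh scan; Z[15]=1 grow→box=[15,16)
i=16: fresh scan; Z[16]=0
i=17: fresh scan; Z[17]=0
i=18: fresh scan; Z[18]=1 grow→box=[18,19)
i=19: fresh scan; Z[19]=1 grow→box=[19,20)
i=20: fresh scan; Z[20]=0
i=21: fresh scan; Z[21]=1 grow→box=[21,22)
i=22: fresh scan; Z[22]=0
i=23: fresh scan; Z[23]=0
i=24: fresh scan; Z[24]=0
i=25: fresh scan; Z[25]=5 grow→box=[25,30)
i=26: min(r-i=4, Z[1]=0)=0; Z[26]=0
i=27: min(r-i=3, Z[2]=0)=0; Z[27]=0
i=28: min(r-i=2, Z[3]=0)=0; Z[28]=0
i=29: min(r-i=1, Z[4]=0)=0; Z[29]=0
i=30: fresh scan; Z[30]=0
i=31: fresh scan; Z[31]=1 grow→box=[31,32)
i=32: fresh scan; Z[32]=0
i=33: fresh scan; Z[33]=0
i=34: fresh scan; Z[34]=0
i=35: fresh scan; Z[35]=0
i=36: fresh scan; Z[36]=3 grow→box=[36,39)
i=37: min(r-i=2, Z[1]=0)=0; Z[37]=0
i=38: min(r-i=1, Z[2]=0)=0; Z[38]=0
i=39: fresh scan; Z[39]=0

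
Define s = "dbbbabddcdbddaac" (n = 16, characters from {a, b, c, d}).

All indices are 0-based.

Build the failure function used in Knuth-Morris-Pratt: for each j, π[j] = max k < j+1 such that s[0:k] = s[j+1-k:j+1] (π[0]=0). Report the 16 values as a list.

[0, 0, 0, 0, 0, 0, 1, 1, 0, 1, 2, 1, 1, 0, 0, 0]

π[0] = 0
j=1 s[j]='b': π[1]=0 (border '')
j=2 s[j]='b': π[2]=0 (border '')
j=3 s[j]='b': π[3]=0 (border '')
j=4 s[j]='a': π[4]=0 (border '')
j=5 s[j]='b': π[5]=0 (border '')
j=6 s[j]='d': π[6]=1 (border 'd')
j=7 s[j]='d': k: 1→0; π[7]=1 (border 'd')
j=8 s[j]='c': k: 1→0; π[8]=0 (border '')
j=9 s[j]='d': π[9]=1 (border 'd')
j=10 s[j]='b': π[10]=2 (border 'db')
j=11 s[j]='d': k: 2→0; π[11]=1 (border 'd')
j=12 s[j]='d': k: 1→0; π[12]=1 (border 'd')
j=13 s[j]='a': k: 1→0; π[13]=0 (border '')
j=14 s[j]='a': π[14]=0 (border '')
j=15 s[j]='c': π[15]=0 (border '')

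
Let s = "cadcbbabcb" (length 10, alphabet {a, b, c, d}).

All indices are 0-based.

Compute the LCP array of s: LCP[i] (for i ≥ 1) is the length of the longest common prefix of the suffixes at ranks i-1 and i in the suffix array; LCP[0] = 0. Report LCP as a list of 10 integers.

[0, 1, 0, 1, 1, 1, 0, 1, 2, 0]

rank→(start, suffix):
  0 → (6, 'abcb')
  1 → (1, 'adcbbabcb')
  2 → (9, 'b')
  3 → (5, 'babcb')
  4 → (4, 'bbabcb')
  5 → (7, 'bcb')
  6 → (0, 'cadcbbabcb')
  7 → (8, 'cb')
  8 → (3, 'cbbabcb')
  9 → (2, 'dcbbabcb')

SA = [6, 1, 9, 5, 4, 7, 0, 8, 3, 2]
[i] adj suffixes → lcp
  [1] 6/1 → 1 ('a')
  [2] 1/9 → 0 ('')
  [3] 9/5 → 1 ('b')
  [4] 5/4 → 1 ('b')
  [5] 4/7 → 1 ('b')
  [6] 7/0 → 0 ('')
  [7] 0/8 → 1 ('c')
  [8] 8/3 → 2 ('cb')
  [9] 3/2 → 0 ('')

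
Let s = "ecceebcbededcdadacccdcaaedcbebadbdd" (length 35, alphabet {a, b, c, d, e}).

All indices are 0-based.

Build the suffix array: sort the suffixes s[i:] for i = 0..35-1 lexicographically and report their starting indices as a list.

rank | idx | suffix
   0 |  22 | aaedcbebadbdd
   1 |  16 | acccdcaaedcbebadbdd
   2 |  14 | adacccdcaaedcbebadbdd
   3 |  30 | adbdd
   4 |  23 | aedcbebadbdd
   5 |  29 | badbdd
   6 |   5 | bcbededcdadacccdcaaedcbebadbdd
   7 |  32 | bdd
   8 |  27 | bebadbdd
   9 |   7 | bededcdadacccdcaaedcbebadbdd
  10 |  21 | caaedcbebadbdd
  11 |  26 | cbebadbdd
  12 |   6 | cbededcdadacccdcaaedcbebadbdd
  13 |  17 | cccdcaaedcbebadbdd
  14 |  18 | ccdcaaedcbebadbdd
  15 |   1 | cceebcbededcdadacccdcaaedcbebadbdd
  16 |  12 | cdadacccdcaaedcbebadbdd
  17 |  19 | cdcaaedcbebadbdd
  18 |   2 | ceebcbededcdadacccdcaaedcbebadbdd
  19 |  34 | d
  20 |  15 | dacccdcaaedcbebadbdd
  21 |  13 | dadacccdcaaedcbebadbdd
  22 |  31 | dbdd
  23 |  20 | dcaaedcbebadbdd
  24 |  25 | dcbebadbdd
  25 |  11 | dcdadacccdcaaedcbebadbdd
  26 |  33 | dd
  27 |   9 | dedcdadacccdcaaedcbebadbdd
  28 |  28 | ebadbdd
  29 |   4 | ebcbededcdadacccdcaaedcbebadbdd
  30 |   0 | ecceebcbededcdadacccdcaaedcbebadbdd
  31 |  24 | edcbebadbdd
  32 |  10 | edcdadacccdcaaedcbebadbdd
  33 |   8 | ededcdadacccdcaaedcbebadbdd
  34 |   3 | eebcbededcdadacccdcaaedcbebadbdd

[22, 16, 14, 30, 23, 29, 5, 32, 27, 7, 21, 26, 6, 17, 18, 1, 12, 19, 2, 34, 15, 13, 31, 20, 25, 11, 33, 9, 28, 4, 0, 24, 10, 8, 3]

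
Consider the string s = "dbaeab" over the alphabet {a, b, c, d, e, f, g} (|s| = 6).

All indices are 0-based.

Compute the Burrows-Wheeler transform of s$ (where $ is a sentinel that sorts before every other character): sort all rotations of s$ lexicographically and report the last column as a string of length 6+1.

bebad$a

rank  rotation last
    0  $dbaeab  b
    1  ab$dbae  e
    2  aeab$db  b
    3  b$dbaea  a
    4  baeab$d  d
    5  dbaeab$  $
    6  eab$dba  a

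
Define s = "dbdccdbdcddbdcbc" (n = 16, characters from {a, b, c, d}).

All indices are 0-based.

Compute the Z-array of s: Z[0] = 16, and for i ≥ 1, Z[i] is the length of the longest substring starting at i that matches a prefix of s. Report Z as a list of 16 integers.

[16, 0, 1, 0, 0, 4, 0, 1, 0, 1, 4, 0, 1, 0, 0, 0]

Z[0]=16
i=1: i≥r, start 0; Z[1]=0
i=2: i≥r, start 0; Z[2]=1 scan→box=[2,3)
i=3: i≥r, start 0; Z[3]=0
i=4: i≥r, start 0; Z[4]=0
i=5: i≥r, start 0; Z[5]=4 scan→box=[5,9)
i=6: min(r-i=3, Z[1]=0)=0; Z[6]=0
i=7: min(r-i=2, Z[2]=1)=1; Z[7]=1
i=8: min(r-i=1, Z[3]=0)=0; Z[8]=0
i=9: i≥r, start 0; Z[9]=1 scan→box=[9,10)
i=10: i≥r, start 0; Z[10]=4 scan→box=[10,14)
i=11: min(r-i=3, Z[1]=0)=0; Z[11]=0
i=12: min(r-i=2, Z[2]=1)=1; Z[12]=1
i=13: min(r-i=1, Z[3]=0)=0; Z[13]=0
i=14: i≥r, start 0; Z[14]=0
i=15: i≥r, start 0; Z[15]=0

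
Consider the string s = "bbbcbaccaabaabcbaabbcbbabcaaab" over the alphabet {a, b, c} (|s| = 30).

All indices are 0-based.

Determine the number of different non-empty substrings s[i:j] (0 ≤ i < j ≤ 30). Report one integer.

405

rank | idx | suffix
   0 |  26 | aaab
   1 |  27 | aab
   2 |   8 | aabaabcbaabbcbbabcaaab
   3 |  16 | aabbcbbabcaaab
   4 |  11 | aabcbaabbcbbabcaaab
   5 |  28 | ab
   6 |   9 | abaabcbaabbcbbabcaaab
   7 |  17 | abbcbbabcaaab
   8 |  23 | abcaaab
   9 |  12 | abcbaabbcbbabcaaab
  10 |   5 | accaabaabcbaabbcbbabcaaab
  11 |  29 | b
  12 |  15 | baabbcbbabcaaab
  13 |  10 | baabcbaabbcbbabcaaab
  14 |  22 | babcaaab
  15 |   4 | baccaabaabcbaabbcbbabcaaab
  16 |  21 | bbabcaaab
  17 |   0 | bbbcbaccaabaabcbaabbcbbabcaaab
  18 |   1 | bbcbaccaabaabcbaabbcbbabcaaab
  19 |  18 | bbcbbabcaaab
  20 |  24 | bcaaab
  21 |  13 | bcbaabbcbbabcaaab
  22 |   2 | bcbaccaabaabcbaabbcbbabcaaab
  23 |  19 | bcbbabcaaab
  24 |  25 | caaab
  25 |   7 | caabaabcbaabbcbbabcaaab
  26 |  14 | cbaabbcbbabcaaab
  27 |   3 | cbaccaabaabcbaabbcbbabcaaab
  28 |  20 | cbbabcaaab
  29 |   6 | ccaabaabcbaabbcbbabcaaab

SA = [26, 27, 8, 16, 11, 28, 9, 17, 23, 12, 5, 29, 15, 10, 22, 4, 21, 0, 1, 18, 24, 13, 2, 19, 25, 7, 14, 3, 20, 6]
i: (SA[i-1],SA[i]) lcp shared
  1: (26,27) 2 'aa'
  2: (27,8) 3 'aab'
  3: (8,16) 3 'aab'
  4: (16,11) 3 'aab'
  5: (11,28) 1 'a'
  6: (28,9) 2 'ab'
  7: (9,17) 2 'ab'
  8: (17,23) 2 'ab'
  9: (23,12) 3 'abc'
  10: (12,5) 1 'a'
  11: (5,29) 0 ''
  12: (29,15) 1 'b'
  13: (15,10) 4 'baab'
  14: (10,22) 2 'ba'
  15: (22,4) 2 'ba'
  16: (4,21) 1 'b'
  17: (21,0) 2 'bb'
  18: (0,1) 2 'bb'
  19: (1,18) 4 'bbcb'
  20: (18,24) 1 'b'
  21: (24,13) 2 'bc'
  22: (13,2) 4 'bcba'
  23: (2,19) 3 'bcb'
  24: (19,25) 0 ''
  25: (25,7) 3 'caa'
  26: (7,14) 1 'c'
  27: (14,3) 3 'cba'
  28: (3,20) 2 'cb'
  29: (20,6) 1 'c'

n(n+1)/2 = 30·31/2 = 465
Σ LCP = 0 + 2 + 3 + 3 + 3 + 1 + 2 + 2 + 2 + 3 + 1 + 0 + 1 + 4 + 2 + 2 + 1 + 2 + 2 + 4 + 1 + 2 + 4 + 3 + 0 + 3 + 1 + 3 + 2 + 1 = 60
distinct = 465 − 60 = 405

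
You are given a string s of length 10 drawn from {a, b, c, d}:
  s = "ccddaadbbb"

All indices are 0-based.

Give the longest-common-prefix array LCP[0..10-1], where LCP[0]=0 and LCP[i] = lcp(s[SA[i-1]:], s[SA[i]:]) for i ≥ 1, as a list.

rank | idx | suffix
   0 |   4 | aadbbb
   1 |   5 | adbbb
   2 |   9 | b
   3 |   8 | bb
   4 |   7 | bbb
   5 |   0 | ccddaadbbb
   6 |   1 | cddaadbbb
   7 |   3 | daadbbb
   8 |   6 | dbbb
   9 |   2 | ddaadbbb

SA = [4, 5, 9, 8, 7, 0, 1, 3, 6, 2]
[i] adj suffixes → lcp
  [1] 4/5 → 1 ('a')
  [2] 5/9 → 0 ('')
  [3] 9/8 → 1 ('b')
  [4] 8/7 → 2 ('bb')
  [5] 7/0 → 0 ('')
  [6] 0/1 → 1 ('c')
  [7] 1/3 → 0 ('')
  [8] 3/6 → 1 ('d')
  [9] 6/2 → 1 ('d')

[0, 1, 0, 1, 2, 0, 1, 0, 1, 1]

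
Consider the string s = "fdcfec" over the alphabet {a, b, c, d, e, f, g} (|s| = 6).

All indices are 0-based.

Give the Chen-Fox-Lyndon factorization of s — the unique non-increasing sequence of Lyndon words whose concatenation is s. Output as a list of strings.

["f", "d", "cfe", "c"]

emit factor 1: 'f' (i=0, period=1)
emit factor 2: 'd' (i=1, period=1)
emit factor 3: 'cfe' (i=2, period=3)
emit factor 4: 'c' (i=5, period=1)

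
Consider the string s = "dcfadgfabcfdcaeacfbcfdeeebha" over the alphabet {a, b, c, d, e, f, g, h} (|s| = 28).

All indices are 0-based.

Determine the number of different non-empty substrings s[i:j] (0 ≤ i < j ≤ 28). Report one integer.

375

rank→(start, suffix):
  0 → (27, 'a')
  1 → (7, 'abcfdcaeacfbcfdeeebha')
  2 → (15, 'acfbcfdeeebha')
  3 → (3, 'adgfabcfdcaeacfbcfdeeebha')
  4 → (13, 'aeacfbcfdeeebha')
  5 → (8, 'bcfdcaeacfbcfdeeebha')
  6 → (18, 'bcfdeeebha')
  7 → (25, 'bha')
  8 → (12, 'caeacfbcfdeeebha')
  9 → (1, 'cfadgfabcfdcaeacfbcfdeeebha')
  10 → (16, 'cfbcfdeeebha')
  11 → (9, 'cfdcaeacfbcfdeeebha')
  12 → (19, 'cfdeeebha')
  13 → (11, 'dcaeacfbcfdeeebha')
  14 → (0, 'dcfadgfabcfdcaeacfbcfdeeebha')
  15 → (21, 'deeebha')
  16 → (4, 'dgfabcfdcaeacfbcfdeeebha')
  17 → (14, 'eacfbcfdeeebha')
  18 → (24, 'ebha')
  19 → (23, 'eebha')
  20 → (22, 'eeebha')
  21 → (6, 'fabcfdcaeacfbcfdeeebha')
  22 → (2, 'fadgfabcfdcaeacfbcfdeeebha')
  23 → (17, 'fbcfdeeebha')
  24 → (10, 'fdcaeacfbcfdeeebha')
  25 → (20, 'fdeeebha')
  26 → (5, 'gfabcfdcaeacfbcfdeeebha')
  27 → (26, 'ha')

SA = [27, 7, 15, 3, 13, 8, 18, 25, 12, 1, 16, 9, 19, 11, 0, 21, 4, 14, 24, 23, 22, 6, 2, 17, 10, 20, 5, 26]
rank  pair      lcp
   1  s[27:],s[7:]  1  'a'
   2  s[7:],s[15:]  1  'a'
   3  s[15:],s[3:]  1  'a'
   4  s[3:],s[13:]  1  'a'
   5  s[13:],s[8:]  0  ''
   6  s[8:],s[18:]  4  'bcfd'
   7  s[18:],s[25:]  1  'b'
   8  s[25:],s[12:]  0  ''
   9  s[12:],s[1:]  1  'c'
  10  s[1:],s[16:]  2  'cf'
  11  s[16:],s[9:]  2  'cf'
  12  s[9:],s[19:]  3  'cfd'
  13  s[19:],s[11:]  0  ''
  14  s[11:],s[0:]  2  'dc'
  15  s[0:],s[21:]  1  'd'
  16  s[21:],s[4:]  1  'd'
  17  s[4:],s[14:]  0  ''
  18  s[14:],s[24:]  1  'e'
  19  s[24:],s[23:]  1  'e'
  20  s[23:],s[22:]  2  'ee'
  21  s[22:],s[6:]  0  ''
  22  s[6:],s[2:]  2  'fa'
  23  s[2:],s[17:]  1  'f'
  24  s[17:],s[10:]  1  'f'
  25  s[10:],s[20:]  2  'fd'
  26  s[20:],s[5:]  0  ''
  27  s[5:],s[26:]  0  ''

n(n+1)/2 = 28·29/2 = 406
Σ LCP = 0 + 1 + 1 + 1 + 1 + 0 + 4 + 1 + 0 + 1 + 2 + 2 + 3 + 0 + 2 + 1 + 1 + 0 + 1 + 1 + 2 + 0 + 2 + 1 + 1 + 2 + 0 + 0 = 31
distinct = 406 − 31 = 375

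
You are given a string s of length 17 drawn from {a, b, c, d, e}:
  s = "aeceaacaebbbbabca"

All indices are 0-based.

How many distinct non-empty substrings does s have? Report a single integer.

sorted suffixes:
  #0 SA[0]=16  'a'
  #1 SA[1]=4  'aacaebbbbabca'
  #2 SA[2]=13  'abca'
  #3 SA[3]=5  'acaebbbbabca'
  #4 SA[4]=7  'aebbbbabca'
  #5 SA[5]=0  'aeceaacaebbbbabca'
  #6 SA[6]=12  'babca'
  #7 SA[7]=11  'bbabca'
  #8 SA[8]=10  'bbbabca'
  #9 SA[9]=9  'bbbbabca'
  #10 SA[10]=14  'bca'
  #11 SA[11]=15  'ca'
  #12 SA[12]=6  'caebbbbabca'
  #13 SA[13]=2  'ceaacaebbbbabca'
  #14 SA[14]=3  'eaacaebbbbabca'
  #15 SA[15]=8  'ebbbbabca'
  #16 SA[16]=1  'eceaacaebbbbabca'

SA = [16, 4, 13, 5, 7, 0, 12, 11, 10, 9, 14, 15, 6, 2, 3, 8, 1]
i: (SA[i-1],SA[i]) lcp shared
  1: (16,4) 1 'a'
  2: (4,13) 1 'a'
  3: (13,5) 1 'a'
  4: (5,7) 1 'a'
  5: (7,0) 2 'ae'
  6: (0,12) 0 ''
  7: (12,11) 1 'b'
  8: (11,10) 2 'bb'
  9: (10,9) 3 'bbb'
  10: (9,14) 1 'b'
  11: (14,15) 0 ''
  12: (15,6) 2 'ca'
  13: (6,2) 1 'c'
  14: (2,3) 0 ''
  15: (3,8) 1 'e'
  16: (8,1) 1 'e'

n(n+1)/2 = 17·18/2 = 153
Σ LCP = 0 + 1 + 1 + 1 + 1 + 2 + 0 + 1 + 2 + 3 + 1 + 0 + 2 + 1 + 0 + 1 + 1 = 18
distinct = 153 − 18 = 135

135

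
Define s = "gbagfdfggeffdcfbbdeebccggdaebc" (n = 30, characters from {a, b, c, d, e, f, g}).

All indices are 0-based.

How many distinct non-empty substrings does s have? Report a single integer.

437

rank→(start, suffix):
  0 → (26, 'aebc')
  1 → (2, 'agfdfggeffdcfbbdeebccggdaebc')
  2 → (1, 'bagfdfggeffdcfbbdeebccggdaebc')
  3 → (15, 'bbdeebccggdaebc')
  4 → (28, 'bc')
  5 → (20, 'bccggdaebc')
  6 → (16, 'bdeebccggdaebc')
  7 → (29, 'c')
  8 → (21, 'ccggdaebc')
  9 → (13, 'cfbbdeebccggdaebc')
  10 → (22, 'cggdaebc')
  11 → (25, 'daebc')
  12 → (12, 'dcfbbdeebccggdaebc')
  13 → (17, 'deebccggdaebc')
  14 → (5, 'dfggeffdcfbbdeebccggdaebc')
  15 → (27, 'ebc')
  16 → (19, 'ebccggdaebc')
  17 → (18, 'eebccggdaebc')
  18 → (9, 'effdcfbbdeebccggdaebc')
  19 → (14, 'fbbdeebccggdaebc')
  20 → (11, 'fdcfbbdeebccggdaebc')
  21 → (4, 'fdfggeffdcfbbdeebccggdaebc')
  22 → (10, 'ffdcfbbdeebccggdaebc')
  23 → (6, 'fggeffdcfbbdeebccggdaebc')
  24 → (0, 'gbagfdfggeffdcfbbdeebccggdaebc')
  25 → (24, 'gdaebc')
  26 → (8, 'geffdcfbbdeebccggdaebc')
  27 → (3, 'gfdfggeffdcfbbdeebccggdaebc')
  28 → (23, 'ggdaebc')
  29 → (7, 'ggeffdcfbbdeebccggdaebc')

SA = [26, 2, 1, 15, 28, 20, 16, 29, 21, 13, 22, 25, 12, 17, 5, 27, 19, 18, 9, 14, 11, 4, 10, 6, 0, 24, 8, 3, 23, 7]
rank  pair      lcp
   1  s[26:],s[2:]  1  'a'
   2  s[2:],s[1:]  0  ''
   3  s[1:],s[15:]  1  'b'
   4  s[15:],s[28:]  1  'b'
   5  s[28:],s[20:]  2  'bc'
   6  s[20:],s[16:]  1  'b'
   7  s[16:],s[29:]  0  ''
   8  s[29:],s[21:]  1  'c'
   9  s[21:],s[13:]  1  'c'
  10  s[13:],s[22:]  1  'c'
  11  s[22:],s[25:]  0  ''
  12  s[25:],s[12:]  1  'd'
  13  s[12:],s[17:]  1  'd'
  14  s[17:],s[5:]  1  'd'
  15  s[5:],s[27:]  0  ''
  16  s[27:],s[19:]  3  'ebc'
  17  s[19:],s[18:]  1  'e'
  18  s[18:],s[9:]  1  'e'
  19  s[9:],s[14:]  0  ''
  20  s[14:],s[11:]  1  'f'
  21  s[11:],s[4:]  2  'fd'
  22  s[4:],s[10:]  1  'f'
  23  s[10:],s[6:]  1  'f'
  24  s[6:],s[0:]  0  ''
  25  s[0:],s[24:]  1  'g'
  26  s[24:],s[8:]  1  'g'
  27  s[8:],s[3:]  1  'g'
  28  s[3:],s[23:]  1  'g'
  29  s[23:],s[7:]  2  'gg'

n(n+1)/2 = 30·31/2 = 465
Σ LCP = 0 + 1 + 0 + 1 + 1 + 2 + 1 + 0 + 1 + 1 + 1 + 0 + 1 + 1 + 1 + 0 + 3 + 1 + 1 + 0 + 1 + 2 + 1 + 1 + 0 + 1 + 1 + 1 + 1 + 2 = 28
distinct = 465 − 28 = 437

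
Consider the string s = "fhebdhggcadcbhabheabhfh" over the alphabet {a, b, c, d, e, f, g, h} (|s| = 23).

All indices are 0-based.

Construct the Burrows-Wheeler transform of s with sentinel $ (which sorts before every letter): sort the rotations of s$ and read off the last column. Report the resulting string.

hhececaagdabhhh$ghfbbfbd

rank  rotation                  last
    0  $fhebdhggcadcbhabheabhfh  h
    1  abheabhfh$fhebdhggcadcbh  h
    2  abhfh$fhebdhggcadcbhabhe  e
    3  adcbhabheabhfh$fhebdhggc  c
    4  bdhggcadcbhabheabhfh$fhe  e
    5  bhabheabhfh$fhebdhggcadc  c
    6  bheabhfh$fhebdhggcadcbha  a
    7  bhfh$fhebdhggcadcbhabhea  a
    8  cadcbhabheabhfh$fhebdhgg  g
    9  cbhabheabhfh$fhebdhggcad  d
   10  dcbhabheabhfh$fhebdhggca  a
   11  dhggcadcbhabheabhfh$fheb  b
   12  eabhfh$fhebdhggcadcbhabh  h
   13  ebdhggcadcbhabheabhfh$fh  h
   14  fh$fhebdhggcadcbhabheabh  h
   15  fhebdhggcadcbhabheabhfh$  $
   16  gcadcbhabheabhfh$fhebdhg  g
   17  ggcadcbhabheabhfh$fhebdh  h
   18  h$fhebdhggcadcbhabheabhf  f
   19  habheabhfh$fhebdhggcadcb  b
   20  heabhfh$fhebdhggcadcbhab  b
   21  hebdhggcadcbhabheabhfh$f  f
   22  hfh$fhebdhggcadcbhabheab  b
   23  hggcadcbhabheabhfh$fhebd  d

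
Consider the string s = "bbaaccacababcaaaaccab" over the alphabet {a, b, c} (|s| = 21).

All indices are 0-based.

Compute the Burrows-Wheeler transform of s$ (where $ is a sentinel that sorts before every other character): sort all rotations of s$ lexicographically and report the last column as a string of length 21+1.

bcaabccbcaaaba$abcacaa

rank  rotation                last
    0  $bbaaccacababcaaaaccab  b
    1  aaaaccab$bbaaccacababc  c
    2  aaaccab$bbaaccacababca  a
    3  aaccab$bbaaccacababcaa  a
    4  aaccacababcaaaaccab$bb  b
    5  ab$bbaaccacababcaaaacc  c
    6  ababcaaaaccab$bbaaccac  c
    7  abcaaaaccab$bbaaccacab  b
    8  acababcaaaaccab$bbaacc  c
    9  accab$bbaaccacababcaaa  a
   10  accacababcaaaaccab$bba  a
   11  b$bbaaccacababcaaaacca  a
   12  baaccacababcaaaaccab$b  b
   13  babcaaaaccab$bbaaccaca  a
   14  bbaaccacababcaaaaccab$  $
   15  bcaaaaccab$bbaaccacaba  a
   16  caaaaccab$bbaaccacabab  b
   17  cab$bbaaccacababcaaaac  c
   18  cababcaaaaccab$bbaacca  a
   19  cacababcaaaaccab$bbaac  c
   20  ccab$bbaaccacababcaaaa  a
   21  ccacababcaaaaccab$bbaa  a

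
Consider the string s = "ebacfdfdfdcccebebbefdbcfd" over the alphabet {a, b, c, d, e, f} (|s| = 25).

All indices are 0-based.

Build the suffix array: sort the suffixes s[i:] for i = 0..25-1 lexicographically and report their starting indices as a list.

rank→(start, suffix):
  0 → (2, 'acfdfdfdcccebebbefdbcfd')
  1 → (1, 'bacfdfdfdcccebebbefdbcfd')
  2 → (16, 'bbefdbcfd')
  3 → (21, 'bcfd')
  4 → (14, 'bebbefdbcfd')
  5 → (17, 'befdbcfd')
  6 → (10, 'cccebebbefdbcfd')
  7 → (11, 'ccebebbefdbcfd')
  8 → (12, 'cebebbefdbcfd')
  9 → (22, 'cfd')
  10 → (3, 'cfdfdfdcccebebbefdbcfd')
  11 → (24, 'd')
  12 → (20, 'dbcfd')
  13 → (9, 'dcccebebbefdbcfd')
  14 → (7, 'dfdcccebebbefdbcfd')
  15 → (5, 'dfdfdcccebebbefdbcfd')
  16 → (0, 'ebacfdfdfdcccebebbefdbcfd')
  17 → (15, 'ebbefdbcfd')
  18 → (13, 'ebebbefdbcfd')
  19 → (18, 'efdbcfd')
  20 → (23, 'fd')
  21 → (19, 'fdbcfd')
  22 → (8, 'fdcccebebbefdbcfd')
  23 → (6, 'fdfdcccebebbefdbcfd')
  24 → (4, 'fdfdfdcccebebbefdbcfd')

[2, 1, 16, 21, 14, 17, 10, 11, 12, 22, 3, 24, 20, 9, 7, 5, 0, 15, 13, 18, 23, 19, 8, 6, 4]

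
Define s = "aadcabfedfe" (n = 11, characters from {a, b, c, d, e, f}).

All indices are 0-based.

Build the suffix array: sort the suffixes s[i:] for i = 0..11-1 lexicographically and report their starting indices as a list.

[0, 4, 1, 5, 3, 2, 8, 10, 7, 9, 6]

sorted suffixes:
  #0 SA[0]=0  'aadcabfedfe'
  #1 SA[1]=4  'abfedfe'
  #2 SA[2]=1  'adcabfedfe'
  #3 SA[3]=5  'bfedfe'
  #4 SA[4]=3  'cabfedfe'
  #5 SA[5]=2  'dcabfedfe'
  #6 SA[6]=8  'dfe'
  #7 SA[7]=10  'e'
  #8 SA[8]=7  'edfe'
  #9 SA[9]=9  'fe'
  #10 SA[10]=6  'fedfe'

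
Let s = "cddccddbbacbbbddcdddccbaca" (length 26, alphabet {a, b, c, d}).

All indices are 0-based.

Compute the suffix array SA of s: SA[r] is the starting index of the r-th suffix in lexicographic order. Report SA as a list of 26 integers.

rank→(start, suffix):
  0 → (25, 'a')
  1 → (23, 'aca')
  2 → (9, 'acbbbddcdddccbaca')
  3 → (22, 'baca')
  4 → (8, 'bacbbbddcdddccbaca')
  5 → (7, 'bbacbbbddcdddccbaca')
  6 → (11, 'bbbddcdddccbaca')
  7 → (12, 'bbddcdddccbaca')
  8 → (13, 'bddcdddccbaca')
  9 → (24, 'ca')
  10 → (21, 'cbaca')
  11 → (10, 'cbbbddcdddccbaca')
  12 → (20, 'ccbaca')
  13 → (3, 'ccddbbacbbbddcdddccbaca')
  14 → (4, 'cddbbacbbbddcdddccbaca')
  15 → (0, 'cddccddbbacbbbddcdddccbaca')
  16 → (16, 'cdddccbaca')
  17 → (6, 'dbbacbbbddcdddccbaca')
  18 → (19, 'dccbaca')
  19 → (2, 'dccddbbacbbbddcdddccbaca')
  20 → (15, 'dcdddccbaca')
  21 → (5, 'ddbbacbbbddcdddccbaca')
  22 → (18, 'ddccbaca')
  23 → (1, 'ddccddbbacbbbddcdddccbaca')
  24 → (14, 'ddcdddccbaca')
  25 → (17, 'dddccbaca')

[25, 23, 9, 22, 8, 7, 11, 12, 13, 24, 21, 10, 20, 3, 4, 0, 16, 6, 19, 2, 15, 5, 18, 1, 14, 17]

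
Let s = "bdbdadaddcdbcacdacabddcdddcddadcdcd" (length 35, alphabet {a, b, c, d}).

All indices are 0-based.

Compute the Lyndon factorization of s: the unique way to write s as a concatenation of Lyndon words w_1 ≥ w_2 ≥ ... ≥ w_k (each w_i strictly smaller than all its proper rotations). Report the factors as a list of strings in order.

emit factor 1: 'bd' (i=0, period=2)
emit factor 2: 'bd' (i=2, period=2)
emit factor 3: 'adaddcdbc' (i=4, period=9)
emit factor 4: 'acd' (i=13, period=3)
emit factor 5: 'ac' (i=16, period=2)
emit factor 6: 'abddcdddcddadcdcd' (i=18, period=17)

["bd", "bd", "adaddcdbc", "acd", "ac", "abddcdddcddadcdcd"]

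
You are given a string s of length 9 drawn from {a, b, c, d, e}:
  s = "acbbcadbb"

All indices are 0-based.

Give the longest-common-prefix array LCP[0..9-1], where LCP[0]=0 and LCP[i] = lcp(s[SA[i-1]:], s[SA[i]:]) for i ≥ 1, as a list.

[0, 1, 0, 1, 2, 1, 0, 1, 0]

rank | idx | suffix
   0 |   0 | acbbcadbb
   1 |   5 | adbb
   2 |   8 | b
   3 |   7 | bb
   4 |   2 | bbcadbb
   5 |   3 | bcadbb
   6 |   4 | cadbb
   7 |   1 | cbbcadbb
   8 |   6 | dbb

SA = [0, 5, 8, 7, 2, 3, 4, 1, 6]
i: (SA[i-1],SA[i]) lcp shared
  1: (0,5) 1 'a'
  2: (5,8) 0 ''
  3: (8,7) 1 'b'
  4: (7,2) 2 'bb'
  5: (2,3) 1 'b'
  6: (3,4) 0 ''
  7: (4,1) 1 'c'
  8: (1,6) 0 ''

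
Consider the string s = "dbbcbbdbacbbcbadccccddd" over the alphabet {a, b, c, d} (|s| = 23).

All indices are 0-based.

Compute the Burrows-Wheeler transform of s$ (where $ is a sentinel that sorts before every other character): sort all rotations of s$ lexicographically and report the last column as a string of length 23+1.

dbbdccdcbbbbabdcccdb$adc

rank  rotation                  last
    0  $dbbcbbdbacbbcbadccccddd  d
    1  acbbcbadccccddd$dbbcbbdb  b
    2  adccccddd$dbbcbbdbacbbcb  b
    3  bacbbcbadccccddd$dbbcbbd  d
    4  badccccddd$dbbcbbdbacbbc  c
    5  bbcbadccccddd$dbbcbbdbac  c
    6  bbcbbdbacbbcbadccccddd$d  d
    7  bbdbacbbcbadccccddd$dbbc  c
    8  bcbadccccddd$dbbcbbdbacb  b
    9  bcbbdbacbbcbadccccddd$db  b
   10  bdbacbbcbadccccddd$dbbcb  b
   11  cbadccccddd$dbbcbbdbacbb  b
   12  cbbcbadccccddd$dbbcbbdba  a
   13  cbbdbacbbcbadccccddd$dbb  b
   14  ccccddd$dbbcbbdbacbbcbad  d
   15  cccddd$dbbcbbdbacbbcbadc  c
   16  ccddd$dbbcbbdbacbbcbadcc  c
   17  cddd$dbbcbbdbacbbcbadccc  c
   18  d$dbbcbbdbacbbcbadccccdd  d
   19  dbacbbcbadccccddd$dbbcbb  b
   20  dbbcbbdbacbbcbadccccddd$  $
   21  dccccddd$dbbcbbdbacbbcba  a
   22  dd$dbbcbbdbacbbcbadccccd  d
   23  ddd$dbbcbbdbacbbcbadcccc  c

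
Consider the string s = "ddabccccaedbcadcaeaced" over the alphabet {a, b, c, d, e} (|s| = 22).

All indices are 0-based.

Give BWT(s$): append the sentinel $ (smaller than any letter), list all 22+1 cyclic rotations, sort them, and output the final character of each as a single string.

ddecccdabdcccbaedea$aca

rank  rotation                 last
    0  $ddabccccaedbcadcaeaced  d
    1  abccccaedbcadcaeaced$dd  d
    2  aced$ddabccccaedbcadcae  e
    3  adcaeaced$ddabccccaedbc  c
    4  aeaced$ddabccccaedbcadc  c
    5  aedbcadcaeaced$ddabcccc  c
    6  bcadcaeaced$ddabccccaed  d
    7  bccccaedbcadcaeaced$dda  a
    8  cadcaeaced$ddabccccaedb  b
    9  caeaced$ddabccccaedbcad  d
   10  caedbcadcaeaced$ddabccc  c
   11  ccaedbcadcaeaced$ddabcc  c
   12  cccaedbcadcaeaced$ddabc  c
   13  ccccaedbcadcaeaced$ddab  b
   14  ced$ddabccccaedbcadcaea  a
   15  d$ddabccccaedbcadcaeace  e
   16  dabccccaedbcadcaeaced$d  d
   17  dbcadcaeaced$ddabccccae  e
   18  dcaeaced$ddabccccaedbca  a
   19  ddabccccaedbcadcaeaced$  $
   20  eaced$ddabccccaedbcadca  a
   21  ed$ddabccccaedbcadcaeac  c
   22  edbcadcaeaced$ddabcccca  a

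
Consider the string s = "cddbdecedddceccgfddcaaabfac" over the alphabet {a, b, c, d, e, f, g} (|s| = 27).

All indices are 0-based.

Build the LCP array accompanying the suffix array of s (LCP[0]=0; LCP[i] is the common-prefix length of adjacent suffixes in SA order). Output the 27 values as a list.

rank | idx | suffix
   0 |  20 | aaabfac
   1 |  21 | aabfac
   2 |  22 | abfac
   3 |  25 | ac
   4 |   3 | bdecedddceccgfddcaaabfac
   5 |  23 | bfac
   6 |  26 | c
   7 |  19 | caaabfac
   8 |  13 | ccgfddcaaabfac
   9 |   0 | cddbdecedddceccgfddcaaabfac
  10 |  11 | ceccgfddcaaabfac
  11 |   6 | cedddceccgfddcaaabfac
  12 |  14 | cgfddcaaabfac
  13 |   2 | dbdecedddceccgfddcaaabfac
  14 |  18 | dcaaabfac
  15 |  10 | dceccgfddcaaabfac
  16 |   1 | ddbdecedddceccgfddcaaabfac
  17 |  17 | ddcaaabfac
  18 |   9 | ddceccgfddcaaabfac
  19 |   8 | dddceccgfddcaaabfac
  20 |   4 | decedddceccgfddcaaabfac
  21 |  12 | eccgfddcaaabfac
  22 |   5 | ecedddceccgfddcaaabfac
  23 |   7 | edddceccgfddcaaabfac
  24 |  24 | fac
  25 |  16 | fddcaaabfac
  26 |  15 | gfddcaaabfac

SA = [20, 21, 22, 25, 3, 23, 26, 19, 13, 0, 11, 6, 14, 2, 18, 10, 1, 17, 9, 8, 4, 12, 5, 7, 24, 16, 15]
[i] adj suffixes → lcp
  [1] 20/21 → 2 ('aa')
  [2] 21/22 → 1 ('a')
  [3] 22/25 → 1 ('a')
  [4] 25/3 → 0 ('')
  [5] 3/23 → 1 ('b')
  [6] 23/26 → 0 ('')
  [7] 26/19 → 1 ('c')
  [8] 19/13 → 1 ('c')
  [9] 13/0 → 1 ('c')
  [10] 0/11 → 1 ('c')
  [11] 11/6 → 2 ('ce')
  [12] 6/14 → 1 ('c')
  [13] 14/2 → 0 ('')
  [14] 2/18 → 1 ('d')
  [15] 18/10 → 2 ('dc')
  [16] 10/1 → 1 ('d')
  [17] 1/17 → 2 ('dd')
  [18] 17/9 → 3 ('ddc')
  [19] 9/8 → 2 ('dd')
  [20] 8/4 → 1 ('d')
  [21] 4/12 → 0 ('')
  [22] 12/5 → 2 ('ec')
  [23] 5/7 → 1 ('e')
  [24] 7/24 → 0 ('')
  [25] 24/16 → 1 ('f')
  [26] 16/15 → 0 ('')

[0, 2, 1, 1, 0, 1, 0, 1, 1, 1, 1, 2, 1, 0, 1, 2, 1, 2, 3, 2, 1, 0, 2, 1, 0, 1, 0]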